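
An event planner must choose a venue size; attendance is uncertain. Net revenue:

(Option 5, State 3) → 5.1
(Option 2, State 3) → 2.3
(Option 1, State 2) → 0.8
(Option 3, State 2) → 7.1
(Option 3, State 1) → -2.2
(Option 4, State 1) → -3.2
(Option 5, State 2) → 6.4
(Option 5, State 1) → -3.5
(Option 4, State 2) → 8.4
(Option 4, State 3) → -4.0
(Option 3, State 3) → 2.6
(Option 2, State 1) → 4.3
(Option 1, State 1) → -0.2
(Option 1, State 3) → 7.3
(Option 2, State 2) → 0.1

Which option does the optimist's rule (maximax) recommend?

Row maxima: Option 1=7.3, Option 2=4.3, Option 3=7.1, Option 4=8.4, Option 5=6.4
Best best-case = 8.4 → Option 4.

Option 4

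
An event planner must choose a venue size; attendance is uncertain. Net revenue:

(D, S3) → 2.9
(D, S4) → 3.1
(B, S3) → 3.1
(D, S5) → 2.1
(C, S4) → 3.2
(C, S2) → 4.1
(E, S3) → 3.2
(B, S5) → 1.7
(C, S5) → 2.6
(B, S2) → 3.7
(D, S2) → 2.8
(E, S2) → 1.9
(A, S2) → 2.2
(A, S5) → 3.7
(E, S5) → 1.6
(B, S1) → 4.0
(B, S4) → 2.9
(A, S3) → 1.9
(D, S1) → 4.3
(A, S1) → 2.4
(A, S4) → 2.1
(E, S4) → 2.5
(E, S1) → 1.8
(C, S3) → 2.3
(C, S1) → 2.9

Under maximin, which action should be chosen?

Row minima: A=1.9, B=1.7, C=2.3, D=2.1, E=1.6
Best worst-case = 2.3 → C.

C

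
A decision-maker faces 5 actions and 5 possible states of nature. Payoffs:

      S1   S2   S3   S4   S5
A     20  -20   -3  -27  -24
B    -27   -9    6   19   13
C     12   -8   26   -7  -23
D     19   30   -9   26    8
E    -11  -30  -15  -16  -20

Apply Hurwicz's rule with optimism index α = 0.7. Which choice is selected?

D

A: 0.7·20 + 0.3·(-27) = 5.9
B: 0.7·19 + 0.3·(-27) = 5.2
C: 0.7·26 + 0.3·(-23) = 11.3
D: 0.7·30 + 0.3·(-9) = 18.3
E: 0.7·(-11) + 0.3·(-30) = -16.7
Highest Hurwicz score = 18.3 → D.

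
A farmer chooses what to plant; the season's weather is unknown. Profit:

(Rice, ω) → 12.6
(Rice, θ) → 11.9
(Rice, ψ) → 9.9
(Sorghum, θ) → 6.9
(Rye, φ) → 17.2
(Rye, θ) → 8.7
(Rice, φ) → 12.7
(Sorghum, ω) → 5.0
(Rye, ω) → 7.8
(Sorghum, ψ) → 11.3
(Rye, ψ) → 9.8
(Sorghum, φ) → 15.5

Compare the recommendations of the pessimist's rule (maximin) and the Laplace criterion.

maximin → Rice; laplace → Rice (agree)

Row minima: Sorghum=5.0, Rice=9.9, Rye=7.8
Best worst-case = 9.9 → Rice.
Row averages: Sorghum=9.675, Rice=11.775, Rye=10.875
Highest average = 11.775 → Rice.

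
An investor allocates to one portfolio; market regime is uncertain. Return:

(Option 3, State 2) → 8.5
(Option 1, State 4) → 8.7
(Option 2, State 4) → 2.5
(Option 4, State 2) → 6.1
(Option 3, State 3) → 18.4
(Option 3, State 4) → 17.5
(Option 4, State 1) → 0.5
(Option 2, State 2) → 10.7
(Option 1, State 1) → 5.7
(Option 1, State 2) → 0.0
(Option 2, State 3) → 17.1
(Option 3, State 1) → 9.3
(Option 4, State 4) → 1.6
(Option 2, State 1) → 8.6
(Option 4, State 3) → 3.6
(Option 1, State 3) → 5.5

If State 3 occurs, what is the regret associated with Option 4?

14.8

Best payoff under State 3 is 18.4.
Regret = 18.4 − 3.6 = 14.8.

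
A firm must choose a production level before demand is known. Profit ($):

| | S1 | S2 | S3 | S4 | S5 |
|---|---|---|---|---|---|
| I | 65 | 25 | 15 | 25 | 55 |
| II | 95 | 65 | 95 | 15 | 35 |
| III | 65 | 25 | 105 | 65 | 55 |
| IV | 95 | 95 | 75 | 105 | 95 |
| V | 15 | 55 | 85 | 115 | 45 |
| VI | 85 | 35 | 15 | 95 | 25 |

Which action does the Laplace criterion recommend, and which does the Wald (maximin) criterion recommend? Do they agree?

laplace → IV; maximin → IV (agree)

Row averages: I=37, II=61, III=63, IV=93, V=63, VI=51
Highest average = 93 → IV.
Row minima: I=15, II=15, III=25, IV=75, V=15, VI=15
Best worst-case = 75 → IV.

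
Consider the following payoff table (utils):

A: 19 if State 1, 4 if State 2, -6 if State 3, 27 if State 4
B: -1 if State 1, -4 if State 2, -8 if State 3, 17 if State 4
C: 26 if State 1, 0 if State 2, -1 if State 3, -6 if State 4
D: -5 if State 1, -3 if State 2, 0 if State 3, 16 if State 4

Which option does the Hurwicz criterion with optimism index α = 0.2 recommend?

A

A: 0.2·27 + 0.8·(-6) = 0.6
B: 0.2·17 + 0.8·(-8) = -3
C: 0.2·26 + 0.8·(-6) = 0.4
D: 0.2·16 + 0.8·(-5) = -0.8
Highest Hurwicz score = 0.6 → A.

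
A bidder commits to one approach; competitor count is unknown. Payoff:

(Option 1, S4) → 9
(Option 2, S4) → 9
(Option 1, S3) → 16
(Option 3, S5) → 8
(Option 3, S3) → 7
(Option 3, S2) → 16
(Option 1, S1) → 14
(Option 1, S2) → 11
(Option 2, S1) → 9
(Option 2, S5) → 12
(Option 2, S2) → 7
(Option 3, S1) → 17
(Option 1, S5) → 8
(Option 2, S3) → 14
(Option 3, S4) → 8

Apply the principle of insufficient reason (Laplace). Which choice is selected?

Row averages: Option 1=11.6, Option 2=10.2, Option 3=11.2
Highest average = 11.6 → Option 1.

Option 1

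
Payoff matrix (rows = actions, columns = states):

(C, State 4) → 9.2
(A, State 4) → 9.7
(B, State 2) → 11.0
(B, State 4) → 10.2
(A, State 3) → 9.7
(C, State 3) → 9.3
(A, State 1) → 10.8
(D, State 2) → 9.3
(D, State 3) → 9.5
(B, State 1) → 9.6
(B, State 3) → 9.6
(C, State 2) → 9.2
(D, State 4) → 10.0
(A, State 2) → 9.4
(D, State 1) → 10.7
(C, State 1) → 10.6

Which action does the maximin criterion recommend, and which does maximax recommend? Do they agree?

Row minima: A=9.4, B=9.6, C=9.2, D=9.3
Best worst-case = 9.6 → B.
Row maxima: A=10.8, B=11.0, C=10.6, D=10.7
Best best-case = 11.0 → B.

maximin → B; maximax → B (agree)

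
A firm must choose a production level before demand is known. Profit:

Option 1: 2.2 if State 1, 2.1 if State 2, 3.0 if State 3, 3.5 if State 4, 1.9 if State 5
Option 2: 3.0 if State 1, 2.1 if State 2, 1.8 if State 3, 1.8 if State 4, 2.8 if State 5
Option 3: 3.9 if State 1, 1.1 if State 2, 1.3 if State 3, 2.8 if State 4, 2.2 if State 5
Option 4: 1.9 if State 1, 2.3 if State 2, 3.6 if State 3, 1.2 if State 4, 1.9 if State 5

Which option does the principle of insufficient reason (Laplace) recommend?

Row averages: Option 1=2.54, Option 2=2.3, Option 3=2.26, Option 4=2.18
Highest average = 2.54 → Option 1.

Option 1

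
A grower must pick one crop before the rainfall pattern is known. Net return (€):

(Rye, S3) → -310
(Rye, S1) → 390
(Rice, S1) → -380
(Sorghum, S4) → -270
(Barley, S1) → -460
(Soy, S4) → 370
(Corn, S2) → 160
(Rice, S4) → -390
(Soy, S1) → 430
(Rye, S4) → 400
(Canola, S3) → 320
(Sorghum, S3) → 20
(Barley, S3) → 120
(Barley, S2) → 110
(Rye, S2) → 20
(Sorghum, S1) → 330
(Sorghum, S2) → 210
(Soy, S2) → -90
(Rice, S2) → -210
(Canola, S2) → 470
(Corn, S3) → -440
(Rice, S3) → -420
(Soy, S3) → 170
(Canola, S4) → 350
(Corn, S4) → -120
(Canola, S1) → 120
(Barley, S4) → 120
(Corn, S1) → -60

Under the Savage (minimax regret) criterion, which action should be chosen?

Canola

Column bests: S1=430, S2=470, S3=320, S4=400.
Sorghum regrets: 100, 260, 300, 670 → max 670
Soy regrets: 0, 560, 150, 30 → max 560
Corn regrets: 490, 310, 760, 520 → max 760
Rice regrets: 810, 680, 740, 790 → max 810
Canola regrets: 310, 0, 0, 50 → max 310
Rye regrets: 40, 450, 630, 0 → max 630
Barley regrets: 890, 360, 200, 280 → max 890
Smallest max regret = 310 → Canola.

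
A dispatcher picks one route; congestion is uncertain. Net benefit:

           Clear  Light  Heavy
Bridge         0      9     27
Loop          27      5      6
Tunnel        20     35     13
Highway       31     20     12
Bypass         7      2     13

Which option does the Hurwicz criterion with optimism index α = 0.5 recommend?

Bridge: 0.5·27 + 0.5·0 = 13.5
Loop: 0.5·27 + 0.5·5 = 16
Tunnel: 0.5·35 + 0.5·13 = 24
Highway: 0.5·31 + 0.5·12 = 21.5
Bypass: 0.5·13 + 0.5·2 = 7.5
Highest Hurwicz score = 24 → Tunnel.

Tunnel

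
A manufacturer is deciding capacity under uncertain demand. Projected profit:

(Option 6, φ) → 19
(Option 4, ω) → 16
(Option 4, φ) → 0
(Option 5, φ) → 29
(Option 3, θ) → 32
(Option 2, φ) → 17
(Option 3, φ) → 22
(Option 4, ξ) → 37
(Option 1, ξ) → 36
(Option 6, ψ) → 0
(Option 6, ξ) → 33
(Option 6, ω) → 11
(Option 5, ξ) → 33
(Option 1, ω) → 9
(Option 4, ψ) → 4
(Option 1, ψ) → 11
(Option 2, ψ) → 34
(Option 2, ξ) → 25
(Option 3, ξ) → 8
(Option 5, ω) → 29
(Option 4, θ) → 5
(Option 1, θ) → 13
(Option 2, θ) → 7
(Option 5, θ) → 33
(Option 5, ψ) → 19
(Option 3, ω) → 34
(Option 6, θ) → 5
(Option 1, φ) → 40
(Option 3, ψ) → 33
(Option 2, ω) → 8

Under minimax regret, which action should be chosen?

Option 5

Column bests: θ=33, φ=40, ψ=34, ω=34, ξ=37.
Option 1 regrets: 20, 0, 23, 25, 1 → max 25
Option 2 regrets: 26, 23, 0, 26, 12 → max 26
Option 3 regrets: 1, 18, 1, 0, 29 → max 29
Option 4 regrets: 28, 40, 30, 18, 0 → max 40
Option 5 regrets: 0, 11, 15, 5, 4 → max 15
Option 6 regrets: 28, 21, 34, 23, 4 → max 34
Smallest max regret = 15 → Option 5.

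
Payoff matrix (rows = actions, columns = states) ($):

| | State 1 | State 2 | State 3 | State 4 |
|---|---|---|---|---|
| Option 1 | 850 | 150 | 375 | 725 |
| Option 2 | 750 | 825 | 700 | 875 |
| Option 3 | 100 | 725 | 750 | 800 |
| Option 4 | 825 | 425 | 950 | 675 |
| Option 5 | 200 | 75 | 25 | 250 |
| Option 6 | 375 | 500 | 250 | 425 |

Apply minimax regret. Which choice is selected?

Option 2

Column bests: State 1=850, State 2=825, State 3=950, State 4=875.
Option 1 regrets: 0, 675, 575, 150 → max 675
Option 2 regrets: 100, 0, 250, 0 → max 250
Option 3 regrets: 750, 100, 200, 75 → max 750
Option 4 regrets: 25, 400, 0, 200 → max 400
Option 5 regrets: 650, 750, 925, 625 → max 925
Option 6 regrets: 475, 325, 700, 450 → max 700
Smallest max regret = 250 → Option 2.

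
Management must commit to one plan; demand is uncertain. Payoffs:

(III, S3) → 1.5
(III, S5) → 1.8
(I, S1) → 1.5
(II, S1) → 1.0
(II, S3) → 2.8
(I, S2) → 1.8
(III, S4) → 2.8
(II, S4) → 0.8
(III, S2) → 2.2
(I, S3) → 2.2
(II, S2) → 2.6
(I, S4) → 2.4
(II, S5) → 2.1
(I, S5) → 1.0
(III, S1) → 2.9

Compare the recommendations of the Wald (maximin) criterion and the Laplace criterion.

maximin → III; laplace → III (agree)

Row minima: I=1.0, II=0.8, III=1.5
Best worst-case = 1.5 → III.
Row averages: I=1.78, II=1.86, III=2.24
Highest average = 2.24 → III.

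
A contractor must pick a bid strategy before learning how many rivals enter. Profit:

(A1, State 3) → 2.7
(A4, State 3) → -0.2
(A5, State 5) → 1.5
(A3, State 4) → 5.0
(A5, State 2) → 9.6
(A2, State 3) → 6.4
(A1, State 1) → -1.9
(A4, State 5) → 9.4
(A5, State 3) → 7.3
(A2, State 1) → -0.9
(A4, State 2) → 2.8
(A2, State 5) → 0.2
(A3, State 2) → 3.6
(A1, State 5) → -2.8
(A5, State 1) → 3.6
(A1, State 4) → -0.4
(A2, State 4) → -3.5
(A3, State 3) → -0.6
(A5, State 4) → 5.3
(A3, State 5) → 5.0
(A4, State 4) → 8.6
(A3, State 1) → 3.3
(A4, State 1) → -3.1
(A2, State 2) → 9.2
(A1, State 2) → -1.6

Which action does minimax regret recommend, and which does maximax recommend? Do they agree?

Column bests: State 1=3.6, State 2=9.6, State 3=7.3, State 4=8.6, State 5=9.4.
A1 regrets: 5.5, 11.2, 4.6, 9.0, 12.2 → max 12.2
A2 regrets: 4.5, 0.4, 0.9, 12.1, 9.2 → max 12.1
A3 regrets: 0.3, 6.0, 7.9, 3.6, 4.4 → max 7.9
A4 regrets: 6.7, 6.8, 7.5, 0.0, 0.0 → max 7.5
A5 regrets: 0.0, 0.0, 0.0, 3.3, 7.9 → max 7.9
Smallest max regret = 7.5 → A4.
Row maxima: A1=2.7, A2=9.2, A3=5.0, A4=9.4, A5=9.6
Best best-case = 9.6 → A5.

minimax regret → A4; maximax → A5 (disagree)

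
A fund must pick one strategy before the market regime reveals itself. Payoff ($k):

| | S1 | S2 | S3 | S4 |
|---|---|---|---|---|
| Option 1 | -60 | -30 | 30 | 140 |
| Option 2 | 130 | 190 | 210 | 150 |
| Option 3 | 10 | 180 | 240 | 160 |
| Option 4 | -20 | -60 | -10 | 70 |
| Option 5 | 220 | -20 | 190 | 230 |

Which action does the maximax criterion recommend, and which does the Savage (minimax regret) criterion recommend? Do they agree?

maximax → Option 3; minimax regret → Option 2 (disagree)

Row maxima: Option 1=140, Option 2=210, Option 3=240, Option 4=70, Option 5=230
Best best-case = 240 → Option 3.
Column bests: S1=220, S2=190, S3=240, S4=230.
Option 1 regrets: 280, 220, 210, 90 → max 280
Option 2 regrets: 90, 0, 30, 80 → max 90
Option 3 regrets: 210, 10, 0, 70 → max 210
Option 4 regrets: 240, 250, 250, 160 → max 250
Option 5 regrets: 0, 210, 50, 0 → max 210
Smallest max regret = 90 → Option 2.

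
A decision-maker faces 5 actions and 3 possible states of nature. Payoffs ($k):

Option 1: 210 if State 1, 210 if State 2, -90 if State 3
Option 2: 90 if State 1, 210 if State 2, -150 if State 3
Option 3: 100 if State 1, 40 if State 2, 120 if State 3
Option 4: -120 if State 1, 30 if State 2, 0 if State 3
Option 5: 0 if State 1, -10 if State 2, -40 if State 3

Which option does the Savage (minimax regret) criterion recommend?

Option 3

Column bests: State 1=210, State 2=210, State 3=120.
Option 1 regrets: 0, 0, 210 → max 210
Option 2 regrets: 120, 0, 270 → max 270
Option 3 regrets: 110, 170, 0 → max 170
Option 4 regrets: 330, 180, 120 → max 330
Option 5 regrets: 210, 220, 160 → max 220
Smallest max regret = 170 → Option 3.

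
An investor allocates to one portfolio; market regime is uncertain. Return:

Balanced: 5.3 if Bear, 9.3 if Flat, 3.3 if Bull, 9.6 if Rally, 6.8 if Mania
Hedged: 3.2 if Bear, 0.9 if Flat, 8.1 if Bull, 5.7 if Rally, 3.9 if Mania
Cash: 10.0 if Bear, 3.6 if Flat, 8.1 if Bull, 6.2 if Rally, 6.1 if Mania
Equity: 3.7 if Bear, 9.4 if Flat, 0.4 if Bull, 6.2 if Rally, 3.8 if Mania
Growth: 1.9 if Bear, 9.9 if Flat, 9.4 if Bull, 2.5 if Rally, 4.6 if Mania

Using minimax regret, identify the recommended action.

Column bests: Bear=10.0, Flat=9.9, Bull=9.4, Rally=9.6, Mania=6.8.
Balanced regrets: 4.7, 0.6, 6.1, 0.0, 0.0 → max 6.1
Hedged regrets: 6.8, 9.0, 1.3, 3.9, 2.9 → max 9.0
Cash regrets: 0.0, 6.3, 1.3, 3.4, 0.7 → max 6.3
Equity regrets: 6.3, 0.5, 9.0, 3.4, 3.0 → max 9.0
Growth regrets: 8.1, 0.0, 0.0, 7.1, 2.2 → max 8.1
Smallest max regret = 6.1 → Balanced.

Balanced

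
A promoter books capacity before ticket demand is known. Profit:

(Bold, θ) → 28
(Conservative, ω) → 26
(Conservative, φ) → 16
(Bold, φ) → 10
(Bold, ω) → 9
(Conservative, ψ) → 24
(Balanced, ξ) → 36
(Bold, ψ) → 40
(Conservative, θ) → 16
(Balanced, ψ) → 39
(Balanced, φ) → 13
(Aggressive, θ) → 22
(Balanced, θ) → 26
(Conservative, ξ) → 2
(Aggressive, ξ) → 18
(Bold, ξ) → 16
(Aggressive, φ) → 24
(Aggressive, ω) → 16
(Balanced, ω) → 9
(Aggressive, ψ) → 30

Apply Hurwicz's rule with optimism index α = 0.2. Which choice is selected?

Conservative: 0.2·26 + 0.8·2 = 6.8
Balanced: 0.2·39 + 0.8·9 = 15
Aggressive: 0.2·30 + 0.8·16 = 18.8
Bold: 0.2·40 + 0.8·9 = 15.2
Highest Hurwicz score = 18.8 → Aggressive.

Aggressive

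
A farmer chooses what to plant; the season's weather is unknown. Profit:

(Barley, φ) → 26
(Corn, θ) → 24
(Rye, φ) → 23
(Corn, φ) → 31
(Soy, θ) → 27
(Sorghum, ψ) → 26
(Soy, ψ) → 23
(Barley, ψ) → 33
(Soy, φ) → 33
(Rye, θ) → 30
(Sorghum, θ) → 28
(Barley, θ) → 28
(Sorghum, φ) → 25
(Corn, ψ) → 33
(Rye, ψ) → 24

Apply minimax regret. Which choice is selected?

Corn

Column bests: θ=30, φ=33, ψ=33.
Rye regrets: 0, 10, 9 → max 10
Soy regrets: 3, 0, 10 → max 10
Corn regrets: 6, 2, 0 → max 6
Barley regrets: 2, 7, 0 → max 7
Sorghum regrets: 2, 8, 7 → max 8
Smallest max regret = 6 → Corn.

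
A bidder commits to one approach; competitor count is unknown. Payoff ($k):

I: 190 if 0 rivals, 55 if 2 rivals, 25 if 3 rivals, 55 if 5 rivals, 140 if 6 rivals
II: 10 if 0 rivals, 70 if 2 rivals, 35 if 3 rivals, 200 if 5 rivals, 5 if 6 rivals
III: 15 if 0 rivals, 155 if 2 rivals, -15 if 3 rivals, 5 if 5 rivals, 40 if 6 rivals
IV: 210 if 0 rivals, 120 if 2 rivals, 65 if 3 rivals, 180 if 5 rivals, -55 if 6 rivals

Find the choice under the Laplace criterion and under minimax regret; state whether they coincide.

Row averages: I=93, II=64, III=40, IV=104
Highest average = 104 → IV.
Column bests: 0 rivals=210, 2 rivals=155, 3 rivals=65, 5 rivals=200, 6 rivals=140.
I regrets: 20, 100, 40, 145, 0 → max 145
II regrets: 200, 85, 30, 0, 135 → max 200
III regrets: 195, 0, 80, 195, 100 → max 195
IV regrets: 0, 35, 0, 20, 195 → max 195
Smallest max regret = 145 → I.

laplace → IV; minimax regret → I (disagree)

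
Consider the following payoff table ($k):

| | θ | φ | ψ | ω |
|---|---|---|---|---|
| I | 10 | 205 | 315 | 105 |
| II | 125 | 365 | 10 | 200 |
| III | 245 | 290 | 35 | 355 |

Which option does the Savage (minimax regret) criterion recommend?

I

Column bests: θ=245, φ=365, ψ=315, ω=355.
I regrets: 235, 160, 0, 250 → max 250
II regrets: 120, 0, 305, 155 → max 305
III regrets: 0, 75, 280, 0 → max 280
Smallest max regret = 250 → I.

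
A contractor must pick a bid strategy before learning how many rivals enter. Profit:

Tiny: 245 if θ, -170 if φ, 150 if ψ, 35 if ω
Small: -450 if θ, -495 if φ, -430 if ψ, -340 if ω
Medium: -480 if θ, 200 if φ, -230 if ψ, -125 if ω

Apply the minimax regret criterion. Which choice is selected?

Tiny

Column bests: θ=245, φ=200, ψ=150, ω=35.
Tiny regrets: 0, 370, 0, 0 → max 370
Small regrets: 695, 695, 580, 375 → max 695
Medium regrets: 725, 0, 380, 160 → max 725
Smallest max regret = 370 → Tiny.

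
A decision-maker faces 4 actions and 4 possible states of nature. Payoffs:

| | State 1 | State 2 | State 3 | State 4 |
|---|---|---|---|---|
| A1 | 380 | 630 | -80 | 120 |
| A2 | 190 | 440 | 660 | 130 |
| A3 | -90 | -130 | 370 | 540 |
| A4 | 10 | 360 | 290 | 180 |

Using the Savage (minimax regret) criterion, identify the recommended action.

A4

Column bests: State 1=380, State 2=630, State 3=660, State 4=540.
A1 regrets: 0, 0, 740, 420 → max 740
A2 regrets: 190, 190, 0, 410 → max 410
A3 regrets: 470, 760, 290, 0 → max 760
A4 regrets: 370, 270, 370, 360 → max 370
Smallest max regret = 370 → A4.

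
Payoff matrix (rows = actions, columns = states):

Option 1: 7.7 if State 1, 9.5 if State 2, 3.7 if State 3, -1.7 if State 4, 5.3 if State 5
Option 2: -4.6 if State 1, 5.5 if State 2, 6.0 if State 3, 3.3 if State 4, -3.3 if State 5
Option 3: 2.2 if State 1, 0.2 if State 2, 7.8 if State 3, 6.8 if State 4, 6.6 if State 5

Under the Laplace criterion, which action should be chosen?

Row averages: Option 1=4.9, Option 2=1.38, Option 3=4.72
Highest average = 4.9 → Option 1.

Option 1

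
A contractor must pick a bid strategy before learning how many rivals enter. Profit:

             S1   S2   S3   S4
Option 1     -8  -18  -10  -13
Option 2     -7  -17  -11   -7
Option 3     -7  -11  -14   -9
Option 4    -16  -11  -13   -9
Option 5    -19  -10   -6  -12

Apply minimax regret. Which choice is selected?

Option 2

Column bests: S1=-7, S2=-10, S3=-6, S4=-7.
Option 1 regrets: 1, 8, 4, 6 → max 8
Option 2 regrets: 0, 7, 5, 0 → max 7
Option 3 regrets: 0, 1, 8, 2 → max 8
Option 4 regrets: 9, 1, 7, 2 → max 9
Option 5 regrets: 12, 0, 0, 5 → max 12
Smallest max regret = 7 → Option 2.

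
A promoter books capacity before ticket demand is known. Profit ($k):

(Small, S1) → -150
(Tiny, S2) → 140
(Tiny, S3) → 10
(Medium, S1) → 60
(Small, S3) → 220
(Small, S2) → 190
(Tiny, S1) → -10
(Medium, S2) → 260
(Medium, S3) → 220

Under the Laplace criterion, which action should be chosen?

Row averages: Tiny=140/3, Small=260/3, Medium=180
Highest average = 180 → Medium.

Medium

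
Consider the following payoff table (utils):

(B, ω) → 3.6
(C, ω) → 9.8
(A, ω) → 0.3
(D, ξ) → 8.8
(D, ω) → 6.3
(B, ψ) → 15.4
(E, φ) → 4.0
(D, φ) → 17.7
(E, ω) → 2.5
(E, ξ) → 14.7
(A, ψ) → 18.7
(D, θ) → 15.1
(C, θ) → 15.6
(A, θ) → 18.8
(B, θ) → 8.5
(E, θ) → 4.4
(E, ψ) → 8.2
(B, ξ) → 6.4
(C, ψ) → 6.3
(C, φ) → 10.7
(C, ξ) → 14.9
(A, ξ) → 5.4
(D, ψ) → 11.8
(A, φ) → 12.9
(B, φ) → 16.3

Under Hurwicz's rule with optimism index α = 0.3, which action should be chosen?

A: 0.3·18.8 + 0.7·0.3 = 5.85
B: 0.3·16.3 + 0.7·3.6 = 7.41
C: 0.3·15.6 + 0.7·6.3 = 9.09
D: 0.3·17.7 + 0.7·6.3 = 9.72
E: 0.3·14.7 + 0.7·2.5 = 6.16
Highest Hurwicz score = 9.72 → D.

D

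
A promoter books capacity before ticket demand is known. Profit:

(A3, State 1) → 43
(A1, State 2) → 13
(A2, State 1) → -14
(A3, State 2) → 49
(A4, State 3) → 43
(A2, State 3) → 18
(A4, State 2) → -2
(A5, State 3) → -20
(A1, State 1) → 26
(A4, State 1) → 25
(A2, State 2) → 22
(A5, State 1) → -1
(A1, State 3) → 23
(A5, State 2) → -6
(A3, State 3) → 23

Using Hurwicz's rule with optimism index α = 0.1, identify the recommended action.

A3

A1: 0.1·26 + 0.9·13 = 14.3
A2: 0.1·22 + 0.9·(-14) = -10.4
A3: 0.1·49 + 0.9·23 = 25.6
A4: 0.1·43 + 0.9·(-2) = 2.5
A5: 0.1·(-1) + 0.9·(-20) = -18.1
Highest Hurwicz score = 25.6 → A3.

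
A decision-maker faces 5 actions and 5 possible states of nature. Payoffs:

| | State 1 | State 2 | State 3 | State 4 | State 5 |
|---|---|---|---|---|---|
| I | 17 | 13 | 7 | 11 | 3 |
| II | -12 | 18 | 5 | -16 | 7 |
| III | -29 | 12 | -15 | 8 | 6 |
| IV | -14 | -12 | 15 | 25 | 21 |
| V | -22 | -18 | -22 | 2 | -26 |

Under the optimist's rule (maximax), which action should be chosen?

IV

Row maxima: I=17, II=18, III=12, IV=25, V=2
Best best-case = 25 → IV.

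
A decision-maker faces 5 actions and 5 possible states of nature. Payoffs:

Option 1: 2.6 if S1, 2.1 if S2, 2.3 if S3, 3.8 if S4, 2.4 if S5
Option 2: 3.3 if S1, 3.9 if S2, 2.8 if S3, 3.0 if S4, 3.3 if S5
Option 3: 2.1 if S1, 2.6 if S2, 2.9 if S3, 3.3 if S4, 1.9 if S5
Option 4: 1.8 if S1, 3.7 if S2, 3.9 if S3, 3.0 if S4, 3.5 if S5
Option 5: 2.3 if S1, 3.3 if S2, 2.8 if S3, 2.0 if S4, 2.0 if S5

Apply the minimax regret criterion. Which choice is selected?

Column bests: S1=3.3, S2=3.9, S3=3.9, S4=3.8, S5=3.5.
Option 1 regrets: 0.7, 1.8, 1.6, 0.0, 1.1 → max 1.8
Option 2 regrets: 0.0, 0.0, 1.1, 0.8, 0.2 → max 1.1
Option 3 regrets: 1.2, 1.3, 1.0, 0.5, 1.6 → max 1.6
Option 4 regrets: 1.5, 0.2, 0.0, 0.8, 0.0 → max 1.5
Option 5 regrets: 1.0, 0.6, 1.1, 1.8, 1.5 → max 1.8
Smallest max regret = 1.1 → Option 2.

Option 2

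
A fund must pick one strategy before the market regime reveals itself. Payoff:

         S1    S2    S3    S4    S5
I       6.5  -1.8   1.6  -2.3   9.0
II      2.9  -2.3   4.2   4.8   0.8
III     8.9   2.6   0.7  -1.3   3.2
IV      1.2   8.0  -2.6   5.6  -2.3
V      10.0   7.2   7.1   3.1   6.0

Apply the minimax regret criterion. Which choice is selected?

V

Column bests: S1=10.0, S2=8.0, S3=7.1, S4=5.6, S5=9.0.
I regrets: 3.5, 9.8, 5.5, 7.9, 0.0 → max 9.8
II regrets: 7.1, 10.3, 2.9, 0.8, 8.2 → max 10.3
III regrets: 1.1, 5.4, 6.4, 6.9, 5.8 → max 6.9
IV regrets: 8.8, 0.0, 9.7, 0.0, 11.3 → max 11.3
V regrets: 0.0, 0.8, 0.0, 2.5, 3.0 → max 3.0
Smallest max regret = 3.0 → V.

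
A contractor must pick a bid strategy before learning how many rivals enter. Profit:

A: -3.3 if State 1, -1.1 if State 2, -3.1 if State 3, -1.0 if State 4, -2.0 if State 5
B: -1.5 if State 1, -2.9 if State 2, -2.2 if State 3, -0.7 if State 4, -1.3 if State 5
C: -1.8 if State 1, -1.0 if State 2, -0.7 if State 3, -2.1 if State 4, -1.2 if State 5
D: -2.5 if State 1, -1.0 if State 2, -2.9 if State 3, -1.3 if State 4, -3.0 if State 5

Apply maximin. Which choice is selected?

Row minima: A=-3.3, B=-2.9, C=-2.1, D=-3.0
Best worst-case = -2.1 → C.

C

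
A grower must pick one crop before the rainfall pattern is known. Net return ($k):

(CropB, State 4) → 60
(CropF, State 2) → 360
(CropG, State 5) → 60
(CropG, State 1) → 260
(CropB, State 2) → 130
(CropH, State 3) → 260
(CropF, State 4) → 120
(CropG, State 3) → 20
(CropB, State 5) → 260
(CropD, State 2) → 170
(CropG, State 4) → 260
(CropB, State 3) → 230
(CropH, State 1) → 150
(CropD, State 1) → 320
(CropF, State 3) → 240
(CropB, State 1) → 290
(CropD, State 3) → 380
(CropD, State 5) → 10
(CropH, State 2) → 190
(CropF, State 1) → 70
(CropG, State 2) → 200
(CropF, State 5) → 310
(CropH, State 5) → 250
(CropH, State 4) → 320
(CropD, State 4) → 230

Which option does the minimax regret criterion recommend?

CropH

Column bests: State 1=320, State 2=360, State 3=380, State 4=320, State 5=310.
CropD regrets: 0, 190, 0, 90, 300 → max 300
CropH regrets: 170, 170, 120, 0, 60 → max 170
CropB regrets: 30, 230, 150, 260, 50 → max 260
CropF regrets: 250, 0, 140, 200, 0 → max 250
CropG regrets: 60, 160, 360, 60, 250 → max 360
Smallest max regret = 170 → CropH.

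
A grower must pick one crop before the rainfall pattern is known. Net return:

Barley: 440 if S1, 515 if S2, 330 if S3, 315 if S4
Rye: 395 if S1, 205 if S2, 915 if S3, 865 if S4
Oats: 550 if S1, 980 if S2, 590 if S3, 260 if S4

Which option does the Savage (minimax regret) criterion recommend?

Barley

Column bests: S1=550, S2=980, S3=915, S4=865.
Barley regrets: 110, 465, 585, 550 → max 585
Rye regrets: 155, 775, 0, 0 → max 775
Oats regrets: 0, 0, 325, 605 → max 605
Smallest max regret = 585 → Barley.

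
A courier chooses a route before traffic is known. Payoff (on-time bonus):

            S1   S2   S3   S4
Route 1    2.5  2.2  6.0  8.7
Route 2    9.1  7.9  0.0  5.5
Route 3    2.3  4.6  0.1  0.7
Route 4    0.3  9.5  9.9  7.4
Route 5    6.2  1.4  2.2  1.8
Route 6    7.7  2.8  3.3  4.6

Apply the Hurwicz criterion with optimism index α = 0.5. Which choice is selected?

Route 1

Route 1: 0.5·8.7 + 0.5·2.2 = 5.45
Route 2: 0.5·9.1 + 0.5·0.0 = 4.55
Route 3: 0.5·4.6 + 0.5·0.1 = 2.35
Route 4: 0.5·9.9 + 0.5·0.3 = 5.1
Route 5: 0.5·6.2 + 0.5·1.4 = 3.8
Route 6: 0.5·7.7 + 0.5·2.8 = 5.25
Highest Hurwicz score = 5.45 → Route 1.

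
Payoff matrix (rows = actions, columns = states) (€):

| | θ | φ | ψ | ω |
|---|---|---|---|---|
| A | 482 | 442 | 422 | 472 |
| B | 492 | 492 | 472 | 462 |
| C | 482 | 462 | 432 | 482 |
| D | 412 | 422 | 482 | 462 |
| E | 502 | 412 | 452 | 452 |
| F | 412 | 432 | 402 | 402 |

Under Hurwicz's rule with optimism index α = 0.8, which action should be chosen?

A: 0.8·482 + 0.2·422 = 470
B: 0.8·492 + 0.2·462 = 486
C: 0.8·482 + 0.2·432 = 472
D: 0.8·482 + 0.2·412 = 468
E: 0.8·502 + 0.2·412 = 484
F: 0.8·432 + 0.2·402 = 426
Highest Hurwicz score = 486 → B.

B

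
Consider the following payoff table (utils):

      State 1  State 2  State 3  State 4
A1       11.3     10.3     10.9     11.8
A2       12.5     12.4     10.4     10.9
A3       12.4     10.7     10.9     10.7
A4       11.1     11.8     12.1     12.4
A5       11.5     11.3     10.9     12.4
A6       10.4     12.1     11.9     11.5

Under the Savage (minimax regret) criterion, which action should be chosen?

Column bests: State 1=12.5, State 2=12.4, State 3=12.1, State 4=12.4.
A1 regrets: 1.2, 2.1, 1.2, 0.6 → max 2.1
A2 regrets: 0.0, 0.0, 1.7, 1.5 → max 1.7
A3 regrets: 0.1, 1.7, 1.2, 1.7 → max 1.7
A4 regrets: 1.4, 0.6, 0.0, 0.0 → max 1.4
A5 regrets: 1.0, 1.1, 1.2, 0.0 → max 1.2
A6 regrets: 2.1, 0.3, 0.2, 0.9 → max 2.1
Smallest max regret = 1.2 → A5.

A5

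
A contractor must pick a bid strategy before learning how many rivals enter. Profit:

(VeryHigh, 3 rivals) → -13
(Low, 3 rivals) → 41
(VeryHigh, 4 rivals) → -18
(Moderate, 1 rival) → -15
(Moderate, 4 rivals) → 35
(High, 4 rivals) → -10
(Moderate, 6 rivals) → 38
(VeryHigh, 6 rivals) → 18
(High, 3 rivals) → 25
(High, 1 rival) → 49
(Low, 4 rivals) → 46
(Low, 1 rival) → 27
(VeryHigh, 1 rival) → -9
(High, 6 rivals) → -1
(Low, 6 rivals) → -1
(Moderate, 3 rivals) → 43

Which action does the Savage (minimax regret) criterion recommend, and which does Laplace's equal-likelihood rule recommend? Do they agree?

minimax regret → Low; laplace → Low (agree)

Column bests: 1 rival=49, 3 rivals=43, 4 rivals=46, 6 rivals=38.
Low regrets: 22, 2, 0, 39 → max 39
Moderate regrets: 64, 0, 11, 0 → max 64
High regrets: 0, 18, 56, 39 → max 56
VeryHigh regrets: 58, 56, 64, 20 → max 64
Smallest max regret = 39 → Low.
Row averages: Low=28.25, Moderate=25.25, High=15.75, VeryHigh=-5.5
Highest average = 28.25 → Low.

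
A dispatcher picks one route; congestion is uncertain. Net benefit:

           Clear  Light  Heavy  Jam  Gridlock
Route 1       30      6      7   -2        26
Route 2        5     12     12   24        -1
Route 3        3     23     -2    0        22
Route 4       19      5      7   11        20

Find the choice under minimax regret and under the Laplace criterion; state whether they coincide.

minimax regret → Route 4; laplace → Route 1 (disagree)

Column bests: Clear=30, Light=23, Heavy=12, Jam=24, Gridlock=26.
Route 1 regrets: 0, 17, 5, 26, 0 → max 26
Route 2 regrets: 25, 11, 0, 0, 27 → max 27
Route 3 regrets: 27, 0, 14, 24, 4 → max 27
Route 4 regrets: 11, 18, 5, 13, 6 → max 18
Smallest max regret = 18 → Route 4.
Row averages: Route 1=13.4, Route 2=10.4, Route 3=9.2, Route 4=12.4
Highest average = 13.4 → Route 1.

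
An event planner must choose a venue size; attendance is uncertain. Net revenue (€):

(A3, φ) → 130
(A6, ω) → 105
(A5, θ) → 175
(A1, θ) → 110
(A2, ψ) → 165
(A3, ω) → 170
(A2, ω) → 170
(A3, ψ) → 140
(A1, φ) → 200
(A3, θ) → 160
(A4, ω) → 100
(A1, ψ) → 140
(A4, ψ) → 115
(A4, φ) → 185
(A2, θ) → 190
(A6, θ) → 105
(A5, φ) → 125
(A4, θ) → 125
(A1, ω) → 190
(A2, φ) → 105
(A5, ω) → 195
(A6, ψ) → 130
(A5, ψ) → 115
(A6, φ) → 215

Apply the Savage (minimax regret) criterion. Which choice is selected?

Column bests: θ=190, φ=215, ψ=165, ω=195.
A1 regrets: 80, 15, 25, 5 → max 80
A2 regrets: 0, 110, 0, 25 → max 110
A3 regrets: 30, 85, 25, 25 → max 85
A4 regrets: 65, 30, 50, 95 → max 95
A5 regrets: 15, 90, 50, 0 → max 90
A6 regrets: 85, 0, 35, 90 → max 90
Smallest max regret = 80 → A1.

A1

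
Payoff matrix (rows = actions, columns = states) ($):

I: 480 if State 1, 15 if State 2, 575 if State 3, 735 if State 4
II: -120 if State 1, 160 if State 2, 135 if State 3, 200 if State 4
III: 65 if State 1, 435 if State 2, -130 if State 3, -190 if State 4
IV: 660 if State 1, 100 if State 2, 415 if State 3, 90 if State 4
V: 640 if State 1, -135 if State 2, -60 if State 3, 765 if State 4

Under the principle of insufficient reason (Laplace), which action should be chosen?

I

Row averages: I=451.25, II=93.75, III=45, IV=316.25, V=302.5
Highest average = 451.25 → I.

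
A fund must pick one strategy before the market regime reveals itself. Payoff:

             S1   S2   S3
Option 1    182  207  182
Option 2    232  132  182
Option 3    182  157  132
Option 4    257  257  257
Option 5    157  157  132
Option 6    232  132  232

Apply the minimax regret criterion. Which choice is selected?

Option 4

Column bests: S1=257, S2=257, S3=257.
Option 1 regrets: 75, 50, 75 → max 75
Option 2 regrets: 25, 125, 75 → max 125
Option 3 regrets: 75, 100, 125 → max 125
Option 4 regrets: 0, 0, 0 → max 0
Option 5 regrets: 100, 100, 125 → max 125
Option 6 regrets: 25, 125, 25 → max 125
Smallest max regret = 0 → Option 4.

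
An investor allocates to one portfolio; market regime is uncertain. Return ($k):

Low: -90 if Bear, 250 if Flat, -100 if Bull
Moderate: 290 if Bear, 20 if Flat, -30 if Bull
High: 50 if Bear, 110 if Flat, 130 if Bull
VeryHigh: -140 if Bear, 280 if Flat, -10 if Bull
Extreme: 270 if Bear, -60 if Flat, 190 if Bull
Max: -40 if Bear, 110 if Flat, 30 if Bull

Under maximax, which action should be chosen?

Moderate

Row maxima: Low=250, Moderate=290, High=130, VeryHigh=280, Extreme=270, Max=110
Best best-case = 290 → Moderate.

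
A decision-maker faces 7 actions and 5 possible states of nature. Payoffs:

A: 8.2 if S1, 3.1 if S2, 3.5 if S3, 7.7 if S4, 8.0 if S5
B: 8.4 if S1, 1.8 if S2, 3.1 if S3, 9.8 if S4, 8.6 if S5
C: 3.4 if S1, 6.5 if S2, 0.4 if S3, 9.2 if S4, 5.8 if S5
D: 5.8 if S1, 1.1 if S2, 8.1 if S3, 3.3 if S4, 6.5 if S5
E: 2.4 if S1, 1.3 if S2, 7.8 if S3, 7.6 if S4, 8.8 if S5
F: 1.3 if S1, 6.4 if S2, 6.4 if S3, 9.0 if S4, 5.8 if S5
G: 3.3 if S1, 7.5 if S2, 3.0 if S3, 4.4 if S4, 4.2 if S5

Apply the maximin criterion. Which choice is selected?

A

Row minima: A=3.1, B=1.8, C=0.4, D=1.1, E=1.3, F=1.3, G=3.0
Best worst-case = 3.1 → A.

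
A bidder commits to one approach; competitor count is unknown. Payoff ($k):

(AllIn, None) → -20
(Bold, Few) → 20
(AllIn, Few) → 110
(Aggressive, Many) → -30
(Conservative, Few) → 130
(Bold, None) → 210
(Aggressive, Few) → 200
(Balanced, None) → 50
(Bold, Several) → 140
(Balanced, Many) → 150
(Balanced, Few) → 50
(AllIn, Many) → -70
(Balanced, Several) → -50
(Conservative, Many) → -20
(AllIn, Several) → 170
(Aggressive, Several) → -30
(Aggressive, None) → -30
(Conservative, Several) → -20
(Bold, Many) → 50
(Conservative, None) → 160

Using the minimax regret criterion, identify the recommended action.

Column bests: None=210, Few=200, Several=170, Many=150.
Conservative regrets: 50, 70, 190, 170 → max 190
Balanced regrets: 160, 150, 220, 0 → max 220
Aggressive regrets: 240, 0, 200, 180 → max 240
Bold regrets: 0, 180, 30, 100 → max 180
AllIn regrets: 230, 90, 0, 220 → max 230
Smallest max regret = 180 → Bold.

Bold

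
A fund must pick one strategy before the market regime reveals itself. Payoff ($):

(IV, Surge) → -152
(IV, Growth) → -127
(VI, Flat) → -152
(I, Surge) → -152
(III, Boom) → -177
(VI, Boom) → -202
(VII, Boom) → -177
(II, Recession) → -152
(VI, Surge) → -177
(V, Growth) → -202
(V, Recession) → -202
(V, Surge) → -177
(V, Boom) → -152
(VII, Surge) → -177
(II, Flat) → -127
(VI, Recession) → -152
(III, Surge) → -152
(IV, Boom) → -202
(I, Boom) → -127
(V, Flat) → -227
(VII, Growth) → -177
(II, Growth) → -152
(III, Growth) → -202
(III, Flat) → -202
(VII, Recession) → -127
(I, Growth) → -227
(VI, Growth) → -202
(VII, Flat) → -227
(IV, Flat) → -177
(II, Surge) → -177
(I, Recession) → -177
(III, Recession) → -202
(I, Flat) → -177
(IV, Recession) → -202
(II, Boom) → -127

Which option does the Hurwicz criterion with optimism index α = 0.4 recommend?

I: 0.4·(-127) + 0.6·(-227) = -187
II: 0.4·(-127) + 0.6·(-177) = -157
III: 0.4·(-152) + 0.6·(-202) = -182
IV: 0.4·(-127) + 0.6·(-202) = -172
V: 0.4·(-152) + 0.6·(-227) = -197
VI: 0.4·(-152) + 0.6·(-202) = -182
VII: 0.4·(-127) + 0.6·(-227) = -187
Highest Hurwicz score = -157 → II.

II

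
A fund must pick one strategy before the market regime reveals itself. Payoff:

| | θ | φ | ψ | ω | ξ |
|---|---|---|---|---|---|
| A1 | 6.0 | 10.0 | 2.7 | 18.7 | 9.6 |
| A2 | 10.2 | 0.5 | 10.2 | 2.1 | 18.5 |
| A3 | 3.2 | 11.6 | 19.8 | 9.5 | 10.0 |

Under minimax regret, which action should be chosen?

A3

Column bests: θ=10.2, φ=11.6, ψ=19.8, ω=18.7, ξ=18.5.
A1 regrets: 4.2, 1.6, 17.1, 0.0, 8.9 → max 17.1
A2 regrets: 0.0, 11.1, 9.6, 16.6, 0.0 → max 16.6
A3 regrets: 7.0, 0.0, 0.0, 9.2, 8.5 → max 9.2
Smallest max regret = 9.2 → A3.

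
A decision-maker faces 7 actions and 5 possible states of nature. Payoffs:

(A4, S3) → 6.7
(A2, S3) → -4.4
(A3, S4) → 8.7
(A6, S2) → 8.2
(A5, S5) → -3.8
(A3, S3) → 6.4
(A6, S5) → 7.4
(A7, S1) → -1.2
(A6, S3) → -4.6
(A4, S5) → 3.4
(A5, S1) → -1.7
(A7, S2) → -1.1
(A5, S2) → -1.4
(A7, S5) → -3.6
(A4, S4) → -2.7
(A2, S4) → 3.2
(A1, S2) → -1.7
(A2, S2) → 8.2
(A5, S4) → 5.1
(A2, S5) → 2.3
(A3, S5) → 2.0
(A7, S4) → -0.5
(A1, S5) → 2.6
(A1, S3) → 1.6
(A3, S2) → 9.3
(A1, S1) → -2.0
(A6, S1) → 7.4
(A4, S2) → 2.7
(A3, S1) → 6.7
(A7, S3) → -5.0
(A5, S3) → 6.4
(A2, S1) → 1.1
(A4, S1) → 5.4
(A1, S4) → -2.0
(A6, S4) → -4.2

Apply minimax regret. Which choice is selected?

Column bests: S1=7.4, S2=9.3, S3=6.7, S4=8.7, S5=7.4.
A1 regrets: 9.4, 11.0, 5.1, 10.7, 4.8 → max 11.0
A2 regrets: 6.3, 1.1, 11.1, 5.5, 5.1 → max 11.1
A3 regrets: 0.7, 0.0, 0.3, 0.0, 5.4 → max 5.4
A4 regrets: 2.0, 6.6, 0.0, 11.4, 4.0 → max 11.4
A5 regrets: 9.1, 10.7, 0.3, 3.6, 11.2 → max 11.2
A6 regrets: 0.0, 1.1, 11.3, 12.9, 0.0 → max 12.9
A7 regrets: 8.6, 10.4, 11.7, 9.2, 11.0 → max 11.7
Smallest max regret = 5.4 → A3.

A3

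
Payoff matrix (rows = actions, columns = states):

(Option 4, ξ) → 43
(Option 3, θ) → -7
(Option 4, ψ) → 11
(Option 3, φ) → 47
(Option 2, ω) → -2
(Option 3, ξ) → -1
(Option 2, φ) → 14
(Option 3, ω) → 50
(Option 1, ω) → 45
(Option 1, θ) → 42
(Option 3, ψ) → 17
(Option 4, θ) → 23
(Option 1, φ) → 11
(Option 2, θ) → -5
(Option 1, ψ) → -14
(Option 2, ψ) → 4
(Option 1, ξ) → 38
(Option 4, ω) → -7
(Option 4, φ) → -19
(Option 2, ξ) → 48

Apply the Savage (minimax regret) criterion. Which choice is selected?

Column bests: θ=42, φ=47, ψ=17, ω=50, ξ=48.
Option 1 regrets: 0, 36, 31, 5, 10 → max 36
Option 2 regrets: 47, 33, 13, 52, 0 → max 52
Option 3 regrets: 49, 0, 0, 0, 49 → max 49
Option 4 regrets: 19, 66, 6, 57, 5 → max 66
Smallest max regret = 36 → Option 1.

Option 1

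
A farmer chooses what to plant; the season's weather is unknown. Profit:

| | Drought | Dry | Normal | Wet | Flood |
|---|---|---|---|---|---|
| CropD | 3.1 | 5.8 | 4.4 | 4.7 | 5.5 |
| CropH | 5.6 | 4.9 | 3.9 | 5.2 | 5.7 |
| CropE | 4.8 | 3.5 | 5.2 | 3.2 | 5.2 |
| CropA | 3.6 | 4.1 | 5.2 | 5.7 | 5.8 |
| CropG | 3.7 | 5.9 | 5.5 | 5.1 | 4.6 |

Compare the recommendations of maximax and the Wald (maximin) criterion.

Row maxima: CropD=5.8, CropH=5.7, CropE=5.2, CropA=5.8, CropG=5.9
Best best-case = 5.9 → CropG.
Row minima: CropD=3.1, CropH=3.9, CropE=3.2, CropA=3.6, CropG=3.7
Best worst-case = 3.9 → CropH.

maximax → CropG; maximin → CropH (disagree)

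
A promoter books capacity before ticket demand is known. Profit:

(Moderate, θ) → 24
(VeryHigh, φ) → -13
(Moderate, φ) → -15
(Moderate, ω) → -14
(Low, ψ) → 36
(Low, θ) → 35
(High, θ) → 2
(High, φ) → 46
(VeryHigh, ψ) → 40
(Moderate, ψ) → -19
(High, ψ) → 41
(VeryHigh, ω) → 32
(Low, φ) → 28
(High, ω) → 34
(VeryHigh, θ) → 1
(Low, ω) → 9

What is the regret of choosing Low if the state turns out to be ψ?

5

Best payoff under ψ is 41.
Regret = 41 − 36 = 5.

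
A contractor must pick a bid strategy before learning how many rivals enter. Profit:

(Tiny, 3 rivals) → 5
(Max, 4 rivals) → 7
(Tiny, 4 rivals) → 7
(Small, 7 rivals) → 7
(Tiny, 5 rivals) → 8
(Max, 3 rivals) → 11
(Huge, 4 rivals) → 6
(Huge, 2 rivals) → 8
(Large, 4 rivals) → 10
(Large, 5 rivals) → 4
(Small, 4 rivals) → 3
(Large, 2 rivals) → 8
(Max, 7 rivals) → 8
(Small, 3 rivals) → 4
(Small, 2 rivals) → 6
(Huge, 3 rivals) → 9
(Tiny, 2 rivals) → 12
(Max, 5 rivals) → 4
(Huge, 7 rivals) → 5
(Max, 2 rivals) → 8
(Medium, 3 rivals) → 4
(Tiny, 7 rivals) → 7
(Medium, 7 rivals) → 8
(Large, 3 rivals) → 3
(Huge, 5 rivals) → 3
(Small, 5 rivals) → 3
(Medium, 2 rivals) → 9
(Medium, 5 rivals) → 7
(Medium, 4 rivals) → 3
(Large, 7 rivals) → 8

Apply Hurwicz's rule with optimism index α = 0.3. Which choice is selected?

Tiny

Tiny: 0.3·12 + 0.7·5 = 7.1
Small: 0.3·7 + 0.7·3 = 4.2
Medium: 0.3·9 + 0.7·3 = 4.8
Large: 0.3·10 + 0.7·3 = 5.1
Huge: 0.3·9 + 0.7·3 = 4.8
Max: 0.3·11 + 0.7·4 = 6.1
Highest Hurwicz score = 7.1 → Tiny.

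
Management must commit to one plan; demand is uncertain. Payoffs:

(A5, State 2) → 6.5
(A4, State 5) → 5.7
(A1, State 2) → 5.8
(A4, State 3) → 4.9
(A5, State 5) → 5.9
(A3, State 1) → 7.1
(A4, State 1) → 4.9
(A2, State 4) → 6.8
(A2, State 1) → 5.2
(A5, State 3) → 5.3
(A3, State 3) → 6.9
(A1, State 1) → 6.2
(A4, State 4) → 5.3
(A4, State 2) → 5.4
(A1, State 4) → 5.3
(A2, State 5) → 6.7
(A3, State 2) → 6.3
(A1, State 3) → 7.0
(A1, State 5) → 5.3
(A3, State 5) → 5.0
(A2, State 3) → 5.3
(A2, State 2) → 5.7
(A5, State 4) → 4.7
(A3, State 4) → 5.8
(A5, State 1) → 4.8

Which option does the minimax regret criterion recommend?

A1

Column bests: State 1=7.1, State 2=6.5, State 3=7.0, State 4=6.8, State 5=6.7.
A1 regrets: 0.9, 0.7, 0.0, 1.5, 1.4 → max 1.5
A2 regrets: 1.9, 0.8, 1.7, 0.0, 0.0 → max 1.9
A3 regrets: 0.0, 0.2, 0.1, 1.0, 1.7 → max 1.7
A4 regrets: 2.2, 1.1, 2.1, 1.5, 1.0 → max 2.2
A5 regrets: 2.3, 0.0, 1.7, 2.1, 0.8 → max 2.3
Smallest max regret = 1.5 → A1.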